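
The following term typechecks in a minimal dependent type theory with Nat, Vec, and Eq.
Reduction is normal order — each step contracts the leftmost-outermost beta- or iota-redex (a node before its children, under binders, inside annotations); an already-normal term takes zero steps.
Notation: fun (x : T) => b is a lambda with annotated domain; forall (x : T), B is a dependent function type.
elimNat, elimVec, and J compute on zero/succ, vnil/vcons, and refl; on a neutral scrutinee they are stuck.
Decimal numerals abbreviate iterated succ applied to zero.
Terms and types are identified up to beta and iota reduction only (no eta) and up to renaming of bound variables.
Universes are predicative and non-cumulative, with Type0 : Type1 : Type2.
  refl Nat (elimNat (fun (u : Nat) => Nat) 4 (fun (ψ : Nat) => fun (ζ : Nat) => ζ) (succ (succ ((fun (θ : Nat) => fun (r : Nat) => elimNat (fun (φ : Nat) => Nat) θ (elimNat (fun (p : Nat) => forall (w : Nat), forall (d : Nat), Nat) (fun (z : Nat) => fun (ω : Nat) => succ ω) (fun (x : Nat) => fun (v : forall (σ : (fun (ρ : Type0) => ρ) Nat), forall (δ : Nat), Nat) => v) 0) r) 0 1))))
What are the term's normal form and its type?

normal form:
  refl Nat 4
inferred type:
  Eq Nat 4 4
observation: reduction starts at an elimNat iota-redex, and 17 normal-order steps reach the normal form.


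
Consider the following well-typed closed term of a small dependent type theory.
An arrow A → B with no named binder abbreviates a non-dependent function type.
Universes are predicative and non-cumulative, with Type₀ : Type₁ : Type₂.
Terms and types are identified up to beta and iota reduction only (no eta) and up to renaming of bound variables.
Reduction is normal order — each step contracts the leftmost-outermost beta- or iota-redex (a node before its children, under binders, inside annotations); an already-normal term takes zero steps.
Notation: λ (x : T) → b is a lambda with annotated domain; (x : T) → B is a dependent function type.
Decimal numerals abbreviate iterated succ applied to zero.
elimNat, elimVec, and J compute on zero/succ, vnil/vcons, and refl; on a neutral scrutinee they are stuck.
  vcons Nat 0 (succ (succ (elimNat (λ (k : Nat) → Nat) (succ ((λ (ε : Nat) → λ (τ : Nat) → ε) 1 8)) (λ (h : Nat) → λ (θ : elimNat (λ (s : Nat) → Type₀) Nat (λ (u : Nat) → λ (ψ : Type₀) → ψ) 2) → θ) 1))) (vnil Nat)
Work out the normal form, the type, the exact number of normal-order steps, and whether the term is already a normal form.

resulting normal form:
  vcons Nat 0 4 (vnil Nat)
the term's type:
  Vec Nat 1
steps to reach normal form (normal order): 6
term was already normal: no
first contracted redex: an elimNat iota-redex


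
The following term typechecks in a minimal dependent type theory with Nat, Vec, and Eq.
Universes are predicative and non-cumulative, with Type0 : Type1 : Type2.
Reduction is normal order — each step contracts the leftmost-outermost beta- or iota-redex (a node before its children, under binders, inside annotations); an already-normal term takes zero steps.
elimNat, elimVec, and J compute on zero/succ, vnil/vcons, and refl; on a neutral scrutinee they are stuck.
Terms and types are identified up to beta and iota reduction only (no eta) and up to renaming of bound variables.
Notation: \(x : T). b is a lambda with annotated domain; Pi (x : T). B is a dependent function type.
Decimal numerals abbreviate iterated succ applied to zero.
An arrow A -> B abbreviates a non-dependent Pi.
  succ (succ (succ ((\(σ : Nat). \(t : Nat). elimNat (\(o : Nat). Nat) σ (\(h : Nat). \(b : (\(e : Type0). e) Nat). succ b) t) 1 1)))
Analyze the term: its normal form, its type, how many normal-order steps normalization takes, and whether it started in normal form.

resulting normal form:
  5
the term's type:
  Nat
reduction steps (normal order): 6
already normal: no
first redex: a beta-redex


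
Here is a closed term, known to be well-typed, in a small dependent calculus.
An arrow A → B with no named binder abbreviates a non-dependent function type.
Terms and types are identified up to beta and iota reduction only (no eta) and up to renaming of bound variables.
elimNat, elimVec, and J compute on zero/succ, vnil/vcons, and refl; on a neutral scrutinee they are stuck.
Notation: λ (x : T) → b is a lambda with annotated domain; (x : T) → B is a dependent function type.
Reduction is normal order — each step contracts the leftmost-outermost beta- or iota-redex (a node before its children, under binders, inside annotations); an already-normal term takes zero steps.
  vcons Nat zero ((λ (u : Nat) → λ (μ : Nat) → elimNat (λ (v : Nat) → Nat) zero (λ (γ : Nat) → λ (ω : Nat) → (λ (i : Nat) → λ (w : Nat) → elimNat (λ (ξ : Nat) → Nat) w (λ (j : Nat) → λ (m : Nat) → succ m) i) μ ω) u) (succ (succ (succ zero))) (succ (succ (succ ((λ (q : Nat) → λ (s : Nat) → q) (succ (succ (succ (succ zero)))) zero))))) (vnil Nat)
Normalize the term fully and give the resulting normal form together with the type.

reduced normal form:
  vcons Nat zero (succ (succ (succ (succ (succ (succ (succ (succ (succ (succ (succ (succ (succ (succ (succ (succ (succ (succ (succ (succ (succ zero))))))))))))))))))))) (vnil Nat)
the term's type:
  Vec Nat (succ zero)
observation: contracting a beta-redex first, the term normalizes in 90 steps.


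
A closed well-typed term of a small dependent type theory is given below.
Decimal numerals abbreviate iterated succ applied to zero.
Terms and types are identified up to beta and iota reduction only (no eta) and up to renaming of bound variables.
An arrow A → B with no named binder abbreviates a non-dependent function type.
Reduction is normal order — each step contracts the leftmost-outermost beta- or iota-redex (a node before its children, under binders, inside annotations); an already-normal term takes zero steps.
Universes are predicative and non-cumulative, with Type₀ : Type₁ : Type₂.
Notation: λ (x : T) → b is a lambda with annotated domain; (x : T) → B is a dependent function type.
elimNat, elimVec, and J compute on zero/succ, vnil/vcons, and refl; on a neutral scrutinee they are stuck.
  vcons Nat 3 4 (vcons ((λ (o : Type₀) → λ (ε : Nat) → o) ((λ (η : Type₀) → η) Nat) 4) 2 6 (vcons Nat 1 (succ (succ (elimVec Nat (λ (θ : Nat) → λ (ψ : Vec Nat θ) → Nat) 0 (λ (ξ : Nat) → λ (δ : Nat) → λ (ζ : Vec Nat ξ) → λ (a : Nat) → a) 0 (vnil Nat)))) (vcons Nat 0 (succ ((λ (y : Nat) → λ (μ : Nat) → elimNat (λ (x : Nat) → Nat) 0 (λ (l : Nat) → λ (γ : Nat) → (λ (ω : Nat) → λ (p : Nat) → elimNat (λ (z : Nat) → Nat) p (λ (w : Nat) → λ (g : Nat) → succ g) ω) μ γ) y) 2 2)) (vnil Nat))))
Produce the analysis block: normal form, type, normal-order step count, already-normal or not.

reduced normal form:
  vcons Nat 3 4 (vcons Nat 2 6 (vcons Nat 1 2 (vcons Nat 0 5 (vnil Nat))))
inferred type:
  Vec Nat 4
normal-order step count: 31
already normal: no
first redex: a beta-redex


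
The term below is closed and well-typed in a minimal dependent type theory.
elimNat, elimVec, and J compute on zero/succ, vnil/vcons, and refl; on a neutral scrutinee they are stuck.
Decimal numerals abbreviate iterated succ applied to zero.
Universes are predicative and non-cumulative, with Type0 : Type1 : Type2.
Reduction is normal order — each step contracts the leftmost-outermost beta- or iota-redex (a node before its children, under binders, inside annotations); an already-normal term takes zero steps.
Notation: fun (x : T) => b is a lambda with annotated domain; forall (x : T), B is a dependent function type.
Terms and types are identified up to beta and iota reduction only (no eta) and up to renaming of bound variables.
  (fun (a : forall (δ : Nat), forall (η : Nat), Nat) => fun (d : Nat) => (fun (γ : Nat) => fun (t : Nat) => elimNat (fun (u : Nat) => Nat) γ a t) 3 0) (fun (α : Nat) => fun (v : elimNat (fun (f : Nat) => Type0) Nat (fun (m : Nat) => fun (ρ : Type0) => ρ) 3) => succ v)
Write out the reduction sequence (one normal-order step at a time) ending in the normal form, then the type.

normal-order reduction:
  (fun (a : forall (δ : Nat), forall (η : Nat), Nat) => fun (d : Nat) => (fun (γ : Nat) => fun (t : Nat) => elimNat (fun (u : Nat) => Nat) γ a t) 3 0) (fun (α : Nat) => fun (v : elimNat (fun (f : Nat) => Type0) Nat (fun (m : Nat) => fun (ρ : Type0) => ρ) 3) => succ v)
  ~> fun (a : Nat) => (fun (δ : Nat) => fun (η : Nat) => elimNat (fun (d : Nat) => Nat) δ (fun (γ : Nat) => fun (t : elimNat (fun (u : Nat) => Type0) Nat (fun (α : Nat) => fun (v : Type0) => v) 3) => succ t) η) 3 0
  ~> fun (a : Nat) => (fun (δ : Nat) => elimNat (fun (η : Nat) => Nat) 3 (fun (d : Nat) => fun (γ : elimNat (fun (t : Nat) => Type0) Nat (fun (u : Nat) => fun (α : Type0) => α) 3) => succ γ) δ) 0
  ~> fun (a : Nat) => elimNat (fun (δ : Nat) => Nat) 3 (fun (η : Nat) => fun (d : elimNat (fun (γ : Nat) => Type0) Nat (fun (t : Nat) => fun (u : Type0) => u) 3) => succ d) 0
  ~> fun (a : Nat) => 3
the term's type:
  forall (a : Nat), Nat


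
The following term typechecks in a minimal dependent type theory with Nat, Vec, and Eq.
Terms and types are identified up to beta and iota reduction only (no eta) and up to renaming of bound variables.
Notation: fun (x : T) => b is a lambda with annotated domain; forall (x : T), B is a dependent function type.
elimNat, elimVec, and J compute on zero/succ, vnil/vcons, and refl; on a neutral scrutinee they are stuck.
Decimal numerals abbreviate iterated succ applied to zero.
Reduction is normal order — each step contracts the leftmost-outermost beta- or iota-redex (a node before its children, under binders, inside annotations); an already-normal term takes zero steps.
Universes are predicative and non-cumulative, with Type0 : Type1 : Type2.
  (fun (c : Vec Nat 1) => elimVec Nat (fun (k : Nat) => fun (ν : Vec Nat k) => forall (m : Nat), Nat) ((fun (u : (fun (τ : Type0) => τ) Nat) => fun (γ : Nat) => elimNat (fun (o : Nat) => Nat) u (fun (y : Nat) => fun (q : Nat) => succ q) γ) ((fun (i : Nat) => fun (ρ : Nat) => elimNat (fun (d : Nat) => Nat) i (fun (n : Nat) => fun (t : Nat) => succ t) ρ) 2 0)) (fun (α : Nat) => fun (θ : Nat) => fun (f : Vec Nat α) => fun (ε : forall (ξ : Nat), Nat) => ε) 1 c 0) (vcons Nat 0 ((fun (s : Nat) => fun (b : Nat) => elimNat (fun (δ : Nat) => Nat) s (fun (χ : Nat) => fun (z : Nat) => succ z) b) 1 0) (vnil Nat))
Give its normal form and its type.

reduced normal form:
  2
the term's type:
  Nat


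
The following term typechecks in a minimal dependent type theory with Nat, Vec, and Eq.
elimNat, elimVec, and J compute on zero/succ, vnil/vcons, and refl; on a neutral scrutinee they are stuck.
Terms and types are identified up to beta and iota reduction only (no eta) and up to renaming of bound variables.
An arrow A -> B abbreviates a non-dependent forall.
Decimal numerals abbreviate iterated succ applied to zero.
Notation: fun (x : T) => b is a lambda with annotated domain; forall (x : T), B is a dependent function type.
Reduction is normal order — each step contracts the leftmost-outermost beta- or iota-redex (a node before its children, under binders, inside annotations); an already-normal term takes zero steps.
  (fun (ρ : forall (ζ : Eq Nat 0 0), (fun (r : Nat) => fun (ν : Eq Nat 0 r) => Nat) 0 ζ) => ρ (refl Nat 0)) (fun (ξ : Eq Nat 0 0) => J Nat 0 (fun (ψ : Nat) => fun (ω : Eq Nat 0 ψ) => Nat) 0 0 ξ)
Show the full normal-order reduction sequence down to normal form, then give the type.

reduction (normal order):
  (fun (ρ : forall (ζ : Eq Nat 0 0), (fun (r : Nat) => fun (ν : Eq Nat 0 r) => Nat) 0 ζ) => ρ (refl Nat 0)) (fun (ξ : Eq Nat 0 0) => J Nat 0 (fun (ψ : Nat) => fun (ω : Eq Nat 0 ψ) => Nat) 0 0 ξ)
  ~> (fun (ρ : Eq Nat 0 0) => J Nat 0 (fun (ζ : Nat) => fun (r : Eq Nat 0 ζ) => Nat) 0 0 ρ) (refl Nat 0)
  ~> J Nat 0 (fun (ρ : Nat) => fun (ζ : Eq Nat 0 ρ) => Nat) 0 0 (refl Nat 0)
  ~> 0
type:
  Nat


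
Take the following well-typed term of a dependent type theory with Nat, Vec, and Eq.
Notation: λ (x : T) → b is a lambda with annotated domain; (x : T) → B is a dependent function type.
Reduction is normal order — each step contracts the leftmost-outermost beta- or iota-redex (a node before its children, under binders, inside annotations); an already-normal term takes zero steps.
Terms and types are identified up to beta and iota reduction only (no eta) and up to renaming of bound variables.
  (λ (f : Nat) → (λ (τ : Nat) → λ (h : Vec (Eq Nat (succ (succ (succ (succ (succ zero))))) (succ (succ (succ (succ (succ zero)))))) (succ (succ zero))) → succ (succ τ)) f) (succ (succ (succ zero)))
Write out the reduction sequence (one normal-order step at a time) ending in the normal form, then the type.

normal-order reduction:
  (λ (f : Nat) → (λ (τ : Nat) → λ (h : Vec (Eq Nat (succ (succ (succ (succ (succ zero))))) (succ (succ (succ (succ (succ zero)))))) (succ (succ zero))) → succ (succ τ)) f) (succ (succ (succ zero)))
  ~> (λ (f : Nat) → λ (τ : Vec (Eq Nat (succ (succ (succ (succ (succ zero))))) (succ (succ (succ (succ (succ zero)))))) (succ (succ zero))) → succ (succ f)) (succ (succ (succ zero)))
  ~> λ (f : Vec (Eq Nat (succ (succ (succ (succ (succ zero))))) (succ (succ (succ (succ (succ zero)))))) (succ (succ zero))) → succ (succ (succ (succ (succ zero))))
the term's type:
  (f : Vec (Eq Nat (succ (succ (succ (succ (succ zero))))) (succ (succ (succ (succ (succ zero)))))) (succ (succ zero))) → Nat


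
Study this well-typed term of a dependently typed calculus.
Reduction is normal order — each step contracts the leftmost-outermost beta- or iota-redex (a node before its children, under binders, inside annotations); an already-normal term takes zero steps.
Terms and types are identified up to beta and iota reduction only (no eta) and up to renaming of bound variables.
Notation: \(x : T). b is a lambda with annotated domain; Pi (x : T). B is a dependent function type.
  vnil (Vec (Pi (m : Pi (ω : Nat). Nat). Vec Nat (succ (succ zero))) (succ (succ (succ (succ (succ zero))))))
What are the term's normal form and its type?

normal form:
  vnil (Vec (Pi (m : Pi (ω : Nat). Nat). Vec Nat (succ (succ zero))) (succ (succ (succ (succ (succ zero))))))
inferred type:
  Vec (Vec (Pi (m : Pi (ω : Nat). Nat). Vec Nat (succ (succ zero))) (succ (succ (succ (succ (succ zero)))))) zero


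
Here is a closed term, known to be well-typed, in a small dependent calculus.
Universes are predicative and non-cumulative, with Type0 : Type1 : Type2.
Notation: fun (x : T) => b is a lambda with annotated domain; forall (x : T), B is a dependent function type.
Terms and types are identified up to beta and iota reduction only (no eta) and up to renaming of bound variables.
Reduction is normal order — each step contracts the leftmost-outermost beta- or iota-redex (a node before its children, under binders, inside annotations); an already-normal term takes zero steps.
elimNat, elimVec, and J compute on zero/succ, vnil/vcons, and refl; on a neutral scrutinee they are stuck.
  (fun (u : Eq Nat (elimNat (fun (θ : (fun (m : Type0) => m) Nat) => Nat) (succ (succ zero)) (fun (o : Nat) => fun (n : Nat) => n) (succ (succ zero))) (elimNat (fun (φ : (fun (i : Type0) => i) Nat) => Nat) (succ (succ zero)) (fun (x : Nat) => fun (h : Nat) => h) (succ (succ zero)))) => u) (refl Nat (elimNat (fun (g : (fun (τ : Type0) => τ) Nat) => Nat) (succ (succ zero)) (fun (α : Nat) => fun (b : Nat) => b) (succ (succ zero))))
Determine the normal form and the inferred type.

normal form:
  refl Nat (succ (succ zero))
type:
  Eq Nat (succ (succ zero)) (succ (succ zero))


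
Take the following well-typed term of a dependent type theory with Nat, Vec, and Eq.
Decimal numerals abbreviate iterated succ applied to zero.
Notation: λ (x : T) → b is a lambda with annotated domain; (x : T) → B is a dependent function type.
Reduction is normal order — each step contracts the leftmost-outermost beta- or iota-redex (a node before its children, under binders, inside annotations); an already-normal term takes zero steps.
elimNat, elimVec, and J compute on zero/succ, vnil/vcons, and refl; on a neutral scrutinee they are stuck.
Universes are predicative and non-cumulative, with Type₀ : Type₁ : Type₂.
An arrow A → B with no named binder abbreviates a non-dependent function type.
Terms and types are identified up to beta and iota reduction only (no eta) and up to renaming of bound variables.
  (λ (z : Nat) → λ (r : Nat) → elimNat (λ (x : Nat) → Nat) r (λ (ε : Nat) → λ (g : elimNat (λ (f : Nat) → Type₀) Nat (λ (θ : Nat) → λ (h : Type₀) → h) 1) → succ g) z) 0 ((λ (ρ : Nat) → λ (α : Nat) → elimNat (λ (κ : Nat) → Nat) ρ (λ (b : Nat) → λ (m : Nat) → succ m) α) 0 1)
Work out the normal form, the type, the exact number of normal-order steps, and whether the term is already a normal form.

resulting normal form:
  1
inferred type:
  Nat
normal-order step count: 9
started in normal form: no
first redex: a beta-redex


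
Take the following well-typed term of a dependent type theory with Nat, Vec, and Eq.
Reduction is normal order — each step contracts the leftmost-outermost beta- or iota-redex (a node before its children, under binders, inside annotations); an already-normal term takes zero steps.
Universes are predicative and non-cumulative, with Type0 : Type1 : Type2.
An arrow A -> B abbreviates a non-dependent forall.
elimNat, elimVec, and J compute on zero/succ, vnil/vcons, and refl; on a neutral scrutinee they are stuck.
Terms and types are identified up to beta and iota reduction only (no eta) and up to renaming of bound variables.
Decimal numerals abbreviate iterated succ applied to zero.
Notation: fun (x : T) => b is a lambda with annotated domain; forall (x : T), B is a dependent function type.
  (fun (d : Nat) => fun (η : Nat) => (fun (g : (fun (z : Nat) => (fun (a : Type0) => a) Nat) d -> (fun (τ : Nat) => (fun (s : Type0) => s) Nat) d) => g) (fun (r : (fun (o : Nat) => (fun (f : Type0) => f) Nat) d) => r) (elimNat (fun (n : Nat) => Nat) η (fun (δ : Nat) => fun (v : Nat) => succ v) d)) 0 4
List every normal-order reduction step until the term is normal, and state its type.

normal-order reduction sequence:
  (fun (d : Nat) => fun (η : Nat) => (fun (g : (fun (z : Nat) => (fun (a : Type0) => a) Nat) d -> (fun (τ : Nat) => (fun (s : Type0) => s) Nat) d) => g) (fun (r : (fun (o : Nat) => (fun (f : Type0) => f) Nat) d) => r) (elimNat (fun (n : Nat) => Nat) η (fun (δ : Nat) => fun (v : Nat) => succ v) d)) 0 4
  ~> (fun (d : Nat) => (fun (η : (fun (g : Nat) => (fun (z : Type0) => z) Nat) 0 -> (fun (a : Nat) => (fun (τ : Type0) => τ) Nat) 0) => η) (fun (s : (fun (r : Nat) => (fun (o : Type0) => o) Nat) 0) => s) (elimNat (fun (f : Nat) => Nat) d (fun (n : Nat) => fun (δ : Nat) => succ δ) 0)) 4
  ~> (fun (d : (fun (η : Nat) => (fun (g : Type0) => g) Nat) 0 -> (fun (z : Nat) => (fun (a : Type0) => a) Nat) 0) => d) (fun (τ : (fun (s : Nat) => (fun (r : Type0) => r) Nat) 0) => τ) (elimNat (fun (o : Nat) => Nat) 4 (fun (f : Nat) => fun (n : Nat) => succ n) 0)
  ~> (fun (d : (fun (η : Nat) => (fun (g : Type0) => g) Nat) 0) => d) (elimNat (fun (z : Nat) => Nat) 4 (fun (a : Nat) => fun (τ : Nat) => succ τ) 0)
  ~> elimNat (fun (d : Nat) => Nat) 4 (fun (η : Nat) => fun (g : Nat) => succ g) 0
  ~> 4
the term's type:
  Nat


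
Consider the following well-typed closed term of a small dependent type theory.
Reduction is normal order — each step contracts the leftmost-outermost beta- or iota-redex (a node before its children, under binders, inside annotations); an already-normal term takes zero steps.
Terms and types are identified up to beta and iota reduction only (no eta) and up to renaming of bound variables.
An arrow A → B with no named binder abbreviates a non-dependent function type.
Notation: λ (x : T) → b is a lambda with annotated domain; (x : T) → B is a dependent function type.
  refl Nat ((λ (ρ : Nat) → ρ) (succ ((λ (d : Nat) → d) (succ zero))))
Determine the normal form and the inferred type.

normal form:
  refl Nat (succ (succ zero))
inferred type:
  Eq Nat (succ (succ zero)) (succ (succ zero))
observation: contracting a beta-redex first, the term normalizes in 2 steps.


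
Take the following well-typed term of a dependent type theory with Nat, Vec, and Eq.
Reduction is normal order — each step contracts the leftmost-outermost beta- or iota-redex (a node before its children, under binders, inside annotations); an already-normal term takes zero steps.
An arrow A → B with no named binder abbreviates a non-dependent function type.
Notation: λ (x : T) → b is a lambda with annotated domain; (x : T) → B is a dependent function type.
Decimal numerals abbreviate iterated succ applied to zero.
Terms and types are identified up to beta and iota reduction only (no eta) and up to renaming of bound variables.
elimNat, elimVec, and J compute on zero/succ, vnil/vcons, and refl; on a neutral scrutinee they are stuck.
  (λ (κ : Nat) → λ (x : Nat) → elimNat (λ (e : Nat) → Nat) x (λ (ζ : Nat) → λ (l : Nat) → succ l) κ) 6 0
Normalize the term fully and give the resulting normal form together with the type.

resulting normal form:
  6
the term's type:
  Nat


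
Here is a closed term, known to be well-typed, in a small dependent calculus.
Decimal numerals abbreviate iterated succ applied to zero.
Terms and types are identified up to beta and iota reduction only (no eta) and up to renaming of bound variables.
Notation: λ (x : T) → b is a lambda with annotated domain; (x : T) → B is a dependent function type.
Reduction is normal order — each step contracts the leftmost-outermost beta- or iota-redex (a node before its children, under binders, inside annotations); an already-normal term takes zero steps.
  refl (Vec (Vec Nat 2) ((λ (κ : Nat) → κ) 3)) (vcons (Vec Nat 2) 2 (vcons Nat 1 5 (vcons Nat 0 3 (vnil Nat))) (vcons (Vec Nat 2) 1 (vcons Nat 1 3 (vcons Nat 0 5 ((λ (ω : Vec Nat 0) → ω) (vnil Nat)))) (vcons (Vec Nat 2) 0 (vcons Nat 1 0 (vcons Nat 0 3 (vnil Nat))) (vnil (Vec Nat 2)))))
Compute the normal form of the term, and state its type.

normal form:
  refl (Vec (Vec Nat 2) 3) (vcons (Vec Nat 2) 2 (vcons Nat 1 5 (vcons Nat 0 3 (vnil Nat))) (vcons (Vec Nat 2) 1 (vcons Nat 1 3 (vcons Nat 0 5 (vnil Nat))) (vcons (Vec Nat 2) 0 (vcons Nat 1 0 (vcons Nat 0 3 (vnil Nat))) (vnil (Vec Nat 2)))))
the term's type:
  Eq (Vec (Vec Nat 2) 3) (vcons (Vec Nat 2) 2 (vcons Nat 1 5 (vcons Nat 0 3 (vnil Nat))) (vcons (Vec Nat 2) 1 (vcons Nat 1 3 (vcons Nat 0 5 (vnil Nat))) (vcons (Vec Nat 2) 0 (vcons Nat 1 0 (vcons Nat 0 3 (vnil Nat))) (vnil (Vec Nat 2))))) (vcons (Vec Nat 2) 2 (vcons Nat 1 5 (vcons Nat 0 3 (vnil Nat))) (vcons (Vec Nat 2) 1 (vcons Nat 1 3 (vcons Nat 0 5 (vnil Nat))) (vcons (Vec Nat 2) 0 (vcons Nat 1 0 (vcons Nat 0 3 (vnil Nat))) (vnil (Vec Nat 2)))))


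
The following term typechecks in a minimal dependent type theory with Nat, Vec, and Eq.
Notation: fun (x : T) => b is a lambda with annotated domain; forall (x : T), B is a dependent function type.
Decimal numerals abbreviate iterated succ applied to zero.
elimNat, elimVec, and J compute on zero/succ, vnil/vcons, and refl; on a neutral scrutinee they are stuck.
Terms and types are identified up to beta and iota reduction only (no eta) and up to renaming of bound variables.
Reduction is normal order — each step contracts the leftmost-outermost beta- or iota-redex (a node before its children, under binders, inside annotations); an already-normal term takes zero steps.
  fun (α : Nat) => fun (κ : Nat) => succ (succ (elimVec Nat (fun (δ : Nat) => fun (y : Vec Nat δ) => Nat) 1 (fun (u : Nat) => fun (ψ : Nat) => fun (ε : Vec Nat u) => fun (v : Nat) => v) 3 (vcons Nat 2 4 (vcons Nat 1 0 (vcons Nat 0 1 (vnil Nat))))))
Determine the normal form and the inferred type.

resulting normal form:
  fun (α : Nat) => fun (κ : Nat) => 3
the term's type:
  forall (α : Nat), forall (κ : Nat), Nat


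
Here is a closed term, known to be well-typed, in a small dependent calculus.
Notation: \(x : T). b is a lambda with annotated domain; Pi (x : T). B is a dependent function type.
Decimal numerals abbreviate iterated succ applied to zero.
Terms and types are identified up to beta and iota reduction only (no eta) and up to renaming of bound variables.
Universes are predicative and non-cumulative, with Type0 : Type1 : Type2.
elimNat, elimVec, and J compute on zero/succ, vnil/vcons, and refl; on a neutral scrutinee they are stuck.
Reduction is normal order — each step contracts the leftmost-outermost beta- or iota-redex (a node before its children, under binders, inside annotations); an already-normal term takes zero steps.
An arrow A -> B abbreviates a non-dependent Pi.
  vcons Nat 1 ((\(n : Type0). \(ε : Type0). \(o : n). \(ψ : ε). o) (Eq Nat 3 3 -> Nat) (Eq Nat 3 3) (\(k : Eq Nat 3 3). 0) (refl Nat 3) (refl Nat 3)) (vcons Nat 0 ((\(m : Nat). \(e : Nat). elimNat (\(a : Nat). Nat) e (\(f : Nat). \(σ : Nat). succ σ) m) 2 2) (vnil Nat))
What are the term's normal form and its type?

resulting normal form:
  vcons Nat 1 0 (vcons Nat 0 4 (vnil Nat))
type:
  Vec Nat 2


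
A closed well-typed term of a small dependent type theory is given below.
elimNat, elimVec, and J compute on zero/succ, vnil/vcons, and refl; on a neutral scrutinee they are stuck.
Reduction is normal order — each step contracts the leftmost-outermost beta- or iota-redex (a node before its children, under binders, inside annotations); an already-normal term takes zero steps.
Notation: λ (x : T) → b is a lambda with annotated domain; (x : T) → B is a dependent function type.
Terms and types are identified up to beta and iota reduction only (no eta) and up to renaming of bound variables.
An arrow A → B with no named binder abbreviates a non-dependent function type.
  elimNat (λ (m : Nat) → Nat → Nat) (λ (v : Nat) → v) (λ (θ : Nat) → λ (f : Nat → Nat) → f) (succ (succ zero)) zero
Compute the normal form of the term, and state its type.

normal form:
  zero
the term's type:
  Nat


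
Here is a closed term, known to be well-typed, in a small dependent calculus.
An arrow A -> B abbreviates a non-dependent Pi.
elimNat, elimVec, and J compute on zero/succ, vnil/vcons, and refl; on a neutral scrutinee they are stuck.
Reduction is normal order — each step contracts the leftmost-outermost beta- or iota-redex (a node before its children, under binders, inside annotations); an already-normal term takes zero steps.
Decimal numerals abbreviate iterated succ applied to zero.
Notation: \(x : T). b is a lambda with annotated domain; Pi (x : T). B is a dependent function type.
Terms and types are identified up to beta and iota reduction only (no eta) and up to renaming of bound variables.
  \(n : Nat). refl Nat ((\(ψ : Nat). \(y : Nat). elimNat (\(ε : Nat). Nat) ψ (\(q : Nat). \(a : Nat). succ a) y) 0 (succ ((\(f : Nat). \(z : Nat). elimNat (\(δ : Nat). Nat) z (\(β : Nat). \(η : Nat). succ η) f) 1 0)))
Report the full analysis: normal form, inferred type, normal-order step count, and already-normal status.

reduced normal form:
  \(n : Nat). refl Nat 2
type:
  Nat -> Eq Nat 2 2
reduction steps (normal order): 15
started in normal form: no
first redex: a beta-redex


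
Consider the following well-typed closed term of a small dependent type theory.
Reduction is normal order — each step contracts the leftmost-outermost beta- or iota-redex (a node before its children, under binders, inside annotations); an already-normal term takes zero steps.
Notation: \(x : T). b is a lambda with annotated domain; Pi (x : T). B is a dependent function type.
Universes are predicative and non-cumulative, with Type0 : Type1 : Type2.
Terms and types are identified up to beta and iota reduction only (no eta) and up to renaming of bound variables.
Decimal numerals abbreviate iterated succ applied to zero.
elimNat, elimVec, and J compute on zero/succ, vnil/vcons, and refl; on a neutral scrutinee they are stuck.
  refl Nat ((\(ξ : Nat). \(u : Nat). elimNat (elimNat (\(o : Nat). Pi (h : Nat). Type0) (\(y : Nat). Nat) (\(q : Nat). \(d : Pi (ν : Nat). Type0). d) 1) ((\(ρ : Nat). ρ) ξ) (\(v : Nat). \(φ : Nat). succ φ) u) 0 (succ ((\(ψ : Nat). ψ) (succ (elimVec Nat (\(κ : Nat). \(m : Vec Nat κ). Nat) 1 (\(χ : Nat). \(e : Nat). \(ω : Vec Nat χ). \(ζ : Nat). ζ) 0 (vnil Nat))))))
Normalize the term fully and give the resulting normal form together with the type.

reduced normal form:
  refl Nat 3
type:
  Eq Nat 3 3
observation: 19 normal-order steps separate the term from its normal form.


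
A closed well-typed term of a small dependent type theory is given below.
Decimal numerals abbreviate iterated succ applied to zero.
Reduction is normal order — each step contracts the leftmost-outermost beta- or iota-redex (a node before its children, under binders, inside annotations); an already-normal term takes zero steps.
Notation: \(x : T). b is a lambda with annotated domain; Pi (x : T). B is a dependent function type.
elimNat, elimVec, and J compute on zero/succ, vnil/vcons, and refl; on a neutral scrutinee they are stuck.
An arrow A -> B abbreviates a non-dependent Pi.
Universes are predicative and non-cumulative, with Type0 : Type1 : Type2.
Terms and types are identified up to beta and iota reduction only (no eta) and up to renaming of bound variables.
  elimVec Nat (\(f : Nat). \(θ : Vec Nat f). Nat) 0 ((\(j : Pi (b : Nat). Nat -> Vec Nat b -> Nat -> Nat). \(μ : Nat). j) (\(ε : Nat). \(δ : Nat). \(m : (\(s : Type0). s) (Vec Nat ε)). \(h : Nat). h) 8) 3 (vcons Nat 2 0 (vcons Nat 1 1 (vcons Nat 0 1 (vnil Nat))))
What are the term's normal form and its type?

resulting normal form:
  0
the term's type:
  Nat


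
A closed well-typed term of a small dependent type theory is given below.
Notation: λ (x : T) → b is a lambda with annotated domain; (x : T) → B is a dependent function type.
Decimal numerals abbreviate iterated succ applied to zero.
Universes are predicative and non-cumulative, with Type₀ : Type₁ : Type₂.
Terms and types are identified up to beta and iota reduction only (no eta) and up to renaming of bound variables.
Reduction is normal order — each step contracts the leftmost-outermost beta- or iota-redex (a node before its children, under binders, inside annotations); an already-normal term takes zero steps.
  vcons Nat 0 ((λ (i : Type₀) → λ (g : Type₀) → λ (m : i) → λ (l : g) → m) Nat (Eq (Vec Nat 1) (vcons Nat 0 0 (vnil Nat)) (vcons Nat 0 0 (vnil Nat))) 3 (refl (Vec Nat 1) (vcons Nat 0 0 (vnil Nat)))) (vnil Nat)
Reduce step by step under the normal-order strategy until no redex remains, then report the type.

reduction (normal order):
  vcons Nat 0 ((λ (i : Type₀) → λ (g : Type₀) → λ (m : i) → λ (l : g) → m) Nat (Eq (Vec Nat 1) (vcons Nat 0 0 (vnil Nat)) (vcons Nat 0 0 (vnil Nat))) 3 (refl (Vec Nat 1) (vcons Nat 0 0 (vnil Nat)))) (vnil Nat)
  ~> vcons Nat 0 ((λ (i : Type₀) → λ (g : Nat) → λ (m : i) → g) (Eq (Vec Nat 1) (vcons Nat 0 0 (vnil Nat)) (vcons Nat 0 0 (vnil Nat))) 3 (refl (Vec Nat 1) (vcons Nat 0 0 (vnil Nat)))) (vnil Nat)
  ~> vcons Nat 0 ((λ (i : Nat) → λ (g : Eq (Vec Nat 1) (vcons Nat 0 0 (vnil Nat)) (vcons Nat 0 0 (vnil Nat))) → i) 3 (refl (Vec Nat 1) (vcons Nat 0 0 (vnil Nat)))) (vnil Nat)
  ~> vcons Nat 0 ((λ (i : Eq (Vec Nat 1) (vcons Nat 0 0 (vnil Nat)) (vcons Nat 0 0 (vnil Nat))) → 3) (refl (Vec Nat 1) (vcons Nat 0 0 (vnil Nat)))) (vnil Nat)
  ~> vcons Nat 0 3 (vnil Nat)
inferred type:
  Vec Nat 1


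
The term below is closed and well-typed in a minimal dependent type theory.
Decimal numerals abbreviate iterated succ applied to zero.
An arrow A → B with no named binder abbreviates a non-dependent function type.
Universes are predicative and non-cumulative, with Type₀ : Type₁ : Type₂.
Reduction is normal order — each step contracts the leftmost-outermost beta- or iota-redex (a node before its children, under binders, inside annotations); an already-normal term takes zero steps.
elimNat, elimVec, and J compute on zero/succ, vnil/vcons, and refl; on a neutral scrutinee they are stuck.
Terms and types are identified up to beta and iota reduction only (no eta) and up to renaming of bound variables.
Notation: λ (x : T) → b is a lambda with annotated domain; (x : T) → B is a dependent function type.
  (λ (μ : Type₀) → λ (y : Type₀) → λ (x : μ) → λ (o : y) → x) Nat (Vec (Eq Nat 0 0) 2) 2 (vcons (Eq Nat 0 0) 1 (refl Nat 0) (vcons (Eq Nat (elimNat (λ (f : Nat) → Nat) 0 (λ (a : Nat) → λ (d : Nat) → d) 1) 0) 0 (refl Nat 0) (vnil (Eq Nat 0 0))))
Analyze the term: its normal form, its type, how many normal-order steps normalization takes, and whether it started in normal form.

normal form:
  2
type:
  Nat
reduction steps (normal order): 4
started in normal form: no
first contracted redex: a beta-redex


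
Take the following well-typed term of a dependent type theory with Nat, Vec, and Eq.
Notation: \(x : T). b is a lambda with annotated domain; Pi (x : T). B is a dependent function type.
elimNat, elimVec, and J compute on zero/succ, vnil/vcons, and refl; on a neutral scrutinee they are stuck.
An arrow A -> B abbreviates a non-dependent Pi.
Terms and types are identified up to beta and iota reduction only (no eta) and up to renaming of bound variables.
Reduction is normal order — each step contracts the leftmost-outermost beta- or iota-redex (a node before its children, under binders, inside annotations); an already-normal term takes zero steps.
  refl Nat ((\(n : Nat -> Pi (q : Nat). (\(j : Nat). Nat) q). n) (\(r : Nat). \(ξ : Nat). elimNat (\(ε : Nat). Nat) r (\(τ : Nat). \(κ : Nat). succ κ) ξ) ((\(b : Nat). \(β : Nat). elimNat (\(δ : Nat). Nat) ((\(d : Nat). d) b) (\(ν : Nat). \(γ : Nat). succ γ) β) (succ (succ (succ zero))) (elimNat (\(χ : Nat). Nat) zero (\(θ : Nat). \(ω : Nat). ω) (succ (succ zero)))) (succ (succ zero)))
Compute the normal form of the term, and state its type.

reduced normal form:
  refl Nat (succ (succ (succ (succ (succ zero)))))
inferred type:
  Eq Nat (succ (succ (succ (succ (succ zero))))) (succ (succ (succ (succ (succ zero)))))
observation: 21 normal-order steps normalize the term, beginning with a beta-redex.


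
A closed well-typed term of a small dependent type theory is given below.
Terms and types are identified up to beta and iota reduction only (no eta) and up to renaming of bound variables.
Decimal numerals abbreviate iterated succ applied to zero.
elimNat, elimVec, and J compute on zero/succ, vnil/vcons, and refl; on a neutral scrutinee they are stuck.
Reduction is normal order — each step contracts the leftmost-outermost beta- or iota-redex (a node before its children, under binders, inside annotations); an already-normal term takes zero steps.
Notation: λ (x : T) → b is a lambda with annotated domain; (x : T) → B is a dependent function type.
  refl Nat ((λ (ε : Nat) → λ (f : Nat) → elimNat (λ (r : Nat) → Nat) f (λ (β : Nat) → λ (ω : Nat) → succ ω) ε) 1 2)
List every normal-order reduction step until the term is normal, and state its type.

normal-order reduction:
  refl Nat ((λ (ε : Nat) → λ (f : Nat) → elimNat (λ (r : Nat) → Nat) f (λ (β : Nat) → λ (ω : Nat) → succ ω) ε) 1 2)
  ~> refl Nat ((λ (ε : Nat) → elimNat (λ (f : Nat) → Nat) ε (λ (r : Nat) → λ (β : Nat) → succ β) 1) 2)
  ~> refl Nat (elimNat (λ (ε : Nat) → Nat) 2 (λ (f : Nat) → λ (r : Nat) → succ r) 1)
  ~> refl Nat ((λ (ε : Nat) → λ (f : Nat) → succ f) 0 (elimNat (λ (r : Nat) → Nat) 2 (λ (β : Nat) → λ (ω : Nat) → succ ω) 0))
  ~> refl Nat ((λ (ε : Nat) → succ ε) (elimNat (λ (f : Nat) → Nat) 2 (λ (r : Nat) → λ (β : Nat) → succ β) 0))
  ~> refl Nat (succ (elimNat (λ (ε : Nat) → Nat) 2 (λ (f : Nat) → λ (r : Nat) → succ r) 0))
  ~> refl Nat 3
type:
  Eq Nat 3 3


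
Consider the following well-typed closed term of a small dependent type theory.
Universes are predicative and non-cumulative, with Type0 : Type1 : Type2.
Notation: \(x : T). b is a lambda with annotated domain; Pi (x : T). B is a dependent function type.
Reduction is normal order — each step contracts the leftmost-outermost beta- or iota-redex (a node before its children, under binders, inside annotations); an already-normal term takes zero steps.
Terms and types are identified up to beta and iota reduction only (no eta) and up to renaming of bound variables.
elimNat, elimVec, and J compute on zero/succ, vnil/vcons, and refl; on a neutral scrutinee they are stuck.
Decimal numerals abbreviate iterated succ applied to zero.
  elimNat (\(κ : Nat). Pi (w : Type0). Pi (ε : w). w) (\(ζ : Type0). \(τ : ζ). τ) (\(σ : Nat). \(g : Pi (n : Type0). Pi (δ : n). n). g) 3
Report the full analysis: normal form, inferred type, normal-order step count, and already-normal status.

resulting normal form:
  \(κ : Type0). \(w : κ). w
the term's type:
  Pi (κ : Type0). Pi (w : κ). κ
normal-order step count: 10
already normal: no
first redex: an elimNat iota-redex


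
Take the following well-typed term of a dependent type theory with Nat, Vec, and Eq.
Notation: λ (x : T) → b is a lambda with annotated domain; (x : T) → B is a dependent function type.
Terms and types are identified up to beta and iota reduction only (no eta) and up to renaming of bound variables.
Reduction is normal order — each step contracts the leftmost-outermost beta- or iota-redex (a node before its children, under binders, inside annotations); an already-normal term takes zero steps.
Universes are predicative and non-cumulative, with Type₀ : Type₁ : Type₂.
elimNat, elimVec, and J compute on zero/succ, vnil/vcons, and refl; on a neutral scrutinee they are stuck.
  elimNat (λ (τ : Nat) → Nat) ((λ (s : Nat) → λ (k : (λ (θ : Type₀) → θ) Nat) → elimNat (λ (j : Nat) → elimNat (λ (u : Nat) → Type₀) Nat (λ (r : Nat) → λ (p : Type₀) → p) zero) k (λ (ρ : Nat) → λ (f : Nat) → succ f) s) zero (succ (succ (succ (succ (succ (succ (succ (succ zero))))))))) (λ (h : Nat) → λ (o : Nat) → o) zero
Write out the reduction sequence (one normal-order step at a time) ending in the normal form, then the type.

normal-order reduction sequence:
  elimNat (λ (τ : Nat) → Nat) ((λ (s : Nat) → λ (k : (λ (θ : Type₀) → θ) Nat) → elimNat (λ (j : Nat) → elimNat (λ (u : Nat) → Type₀) Nat (λ (r : Nat) → λ (p : Type₀) → p) zero) k (λ (ρ : Nat) → λ (f : Nat) → succ f) s) zero (succ (succ (succ (succ (succ (succ (succ (succ zero))))))))) (λ (h : Nat) → λ (o : Nat) → o) zero
  ~> (λ (τ : Nat) → λ (s : (λ (k : Type₀) → k) Nat) → elimNat (λ (θ : Nat) → elimNat (λ (j : Nat) → Type₀) Nat (λ (u : Nat) → λ (r : Type₀) → r) zero) s (λ (p : Nat) → λ (ρ : Nat) → succ ρ) τ) zero (succ (succ (succ (succ (succ (succ (succ (succ zero))))))))
  ~> (λ (τ : (λ (s : Type₀) → s) Nat) → elimNat (λ (k : Nat) → elimNat (λ (θ : Nat) → Type₀) Nat (λ (j : Nat) → λ (u : Type₀) → u) zero) τ (λ (r : Nat) → λ (p : Nat) → succ p) zero) (succ (succ (succ (succ (succ (succ (succ (succ zero))))))))
  ~> elimNat (λ (τ : Nat) → elimNat (λ (s : Nat) → Type₀) Nat (λ (k : Nat) → λ (θ : Type₀) → θ) zero) (succ (succ (succ (succ (succ (succ (succ (succ zero)))))))) (λ (j : Nat) → λ (u : Nat) → succ u) zero
  ~> succ (succ (succ (succ (succ (succ (succ (succ zero)))))))
type:
  Nat


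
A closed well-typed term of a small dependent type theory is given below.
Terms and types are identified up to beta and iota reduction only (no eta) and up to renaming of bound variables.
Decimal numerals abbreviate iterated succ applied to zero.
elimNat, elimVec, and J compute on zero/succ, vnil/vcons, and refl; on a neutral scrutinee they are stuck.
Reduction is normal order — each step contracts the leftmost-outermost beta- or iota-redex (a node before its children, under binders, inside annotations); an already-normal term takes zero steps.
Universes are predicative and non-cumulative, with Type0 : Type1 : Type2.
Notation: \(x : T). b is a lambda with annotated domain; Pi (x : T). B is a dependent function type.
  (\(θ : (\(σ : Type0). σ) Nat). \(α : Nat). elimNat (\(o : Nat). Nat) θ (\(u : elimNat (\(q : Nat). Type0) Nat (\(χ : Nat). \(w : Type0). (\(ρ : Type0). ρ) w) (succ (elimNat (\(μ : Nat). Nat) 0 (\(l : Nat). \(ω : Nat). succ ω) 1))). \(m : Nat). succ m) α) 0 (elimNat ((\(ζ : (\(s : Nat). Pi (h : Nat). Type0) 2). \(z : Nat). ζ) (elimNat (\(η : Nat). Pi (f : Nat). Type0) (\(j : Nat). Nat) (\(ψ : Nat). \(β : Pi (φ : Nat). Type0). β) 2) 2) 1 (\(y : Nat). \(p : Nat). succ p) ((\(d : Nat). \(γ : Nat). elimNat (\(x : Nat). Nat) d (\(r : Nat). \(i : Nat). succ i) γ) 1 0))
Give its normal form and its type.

reduced normal form:
  2
inferred type:
  Nat
observation: normalization takes exactly 38 steps under the normal-order strategy.
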